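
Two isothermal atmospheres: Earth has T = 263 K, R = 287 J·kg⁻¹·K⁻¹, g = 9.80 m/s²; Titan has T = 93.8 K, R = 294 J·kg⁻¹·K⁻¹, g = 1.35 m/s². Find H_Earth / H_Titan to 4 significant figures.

H_Earth/H_Titan ≈ 0.3770

H = RT/g for each body.
H_Earth = 287 × 263 / 9.80 = 7702.1 m.
H_Titan = 294 × 93.8 / 1.35 = 20428 m.
H_Earth/H_Titan = 7702.1/20428 = 0.37704.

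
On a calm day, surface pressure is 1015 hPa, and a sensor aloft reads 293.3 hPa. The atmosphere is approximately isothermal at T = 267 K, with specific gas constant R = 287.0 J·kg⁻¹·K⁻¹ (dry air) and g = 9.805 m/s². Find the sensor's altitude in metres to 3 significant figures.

Scale height: H = RT/g = 287.0 × 267 / 9.805 = 7815.3 m.
Invert the barometric formula: z = H ln(P₀/P).
P₀/P = 1015/293.3 = 3.4606; ln(3.4606) = 1.2414.
z = 7815.3 × 1.2414 = 9701.9 m.

z ≈ 9700 m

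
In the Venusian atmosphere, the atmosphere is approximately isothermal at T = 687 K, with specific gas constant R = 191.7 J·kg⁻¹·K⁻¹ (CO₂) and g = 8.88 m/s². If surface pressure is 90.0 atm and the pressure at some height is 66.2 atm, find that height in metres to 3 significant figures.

Scale height: H = RT/g = 191.7 × 687 / 8.88 = 14831 m.
Invert the barometric formula: z = H ln(P₀/P).
P₀/P = 90.0/66.2 = 1.3595; ln(1.3595) = 0.30712.
z = 14831 × 0.30712 = 4554.9 m.

z ≈ 4550 m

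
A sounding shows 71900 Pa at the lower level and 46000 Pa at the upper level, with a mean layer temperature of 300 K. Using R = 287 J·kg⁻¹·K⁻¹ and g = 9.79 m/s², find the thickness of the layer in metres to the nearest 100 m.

Δz ≈ 3900 m

Hypsometric equation: Δz = (R T̄/g) ln(P₁/P₂).
R T̄/g = 287 × 300 / 9.79 = 8794.7 m.
ln(71900/46000) = ln(1.5630) = 0.44661.
Δz = 8794.7 × 0.44661 = 3927.8 m.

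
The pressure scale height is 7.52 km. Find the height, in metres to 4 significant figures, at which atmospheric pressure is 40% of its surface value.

Set P/P₀ = exp(−z/H) = 0.4, so z = −H ln(0.4).
−ln(0.4) = 0.91629; z = 7520.0 × 0.91629 = 6890.5 m.

z ≈ 6891 m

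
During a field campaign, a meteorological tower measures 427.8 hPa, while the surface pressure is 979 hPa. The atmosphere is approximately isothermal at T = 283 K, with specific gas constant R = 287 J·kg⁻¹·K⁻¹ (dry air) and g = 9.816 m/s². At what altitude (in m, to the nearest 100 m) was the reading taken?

z ≈ 6900 m

Scale height: H = RT/g = 287 × 283 / 9.816 = 8274.3 m.
Invert the barometric formula: z = H ln(P₀/P).
P₀/P = 979/427.8 = 2.2885; ln(2.2885) = 0.82790.
z = 8274.3 × 0.82790 = 6850.3 m.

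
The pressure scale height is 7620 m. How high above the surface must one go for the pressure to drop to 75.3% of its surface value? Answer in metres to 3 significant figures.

z ≈ 2160 m

Set P/P₀ = exp(−z/H) = 0.753, so z = −H ln(0.753).
−ln(0.753) = 0.28369; z = 7620.0 × 0.28369 = 2161.7 m.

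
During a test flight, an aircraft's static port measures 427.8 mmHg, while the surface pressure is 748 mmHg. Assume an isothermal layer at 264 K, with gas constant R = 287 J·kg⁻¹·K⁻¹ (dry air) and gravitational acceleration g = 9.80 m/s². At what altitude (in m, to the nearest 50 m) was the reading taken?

Scale height: H = RT/g = 287 × 264 / 9.80 = 7731.4 m.
Invert the barometric formula: z = H ln(P₀/P).
P₀/P = 748/427.8 = 1.7485; ln(1.7485) = 0.55876.
z = 7731.4 × 0.55876 = 4320.0 m.

z ≈ 4300 m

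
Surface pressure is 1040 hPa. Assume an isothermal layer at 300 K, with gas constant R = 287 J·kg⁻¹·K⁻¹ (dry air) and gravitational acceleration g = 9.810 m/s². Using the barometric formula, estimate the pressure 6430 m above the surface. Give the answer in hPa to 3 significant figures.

P ≈ 500 hPa

Scale height: H = RT/g = 287 × 300 / 9.810 = 8776.8 m.
Barometric formula: P = P₀ exp(−z/H).
z/H = 6430.0/8776.8 = 0.73261; exp(−0.73261) = 0.48065.
P = 1040 × 0.48065 = 499.88 hPa.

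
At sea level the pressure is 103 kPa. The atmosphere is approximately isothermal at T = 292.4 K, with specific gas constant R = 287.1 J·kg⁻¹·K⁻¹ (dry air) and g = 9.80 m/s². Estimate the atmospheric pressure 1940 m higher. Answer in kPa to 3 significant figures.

P ≈ 82.1 kPa

Scale height: H = RT/g = 287.1 × 292.4 / 9.80 = 8566.1 m.
Barometric formula: P = P₀ exp(−z/H).
z/H = 1940.0/8566.1 = 0.22647; exp(−0.22647) = 0.79734.
P = 103 × 0.79734 = 82.126 kPa.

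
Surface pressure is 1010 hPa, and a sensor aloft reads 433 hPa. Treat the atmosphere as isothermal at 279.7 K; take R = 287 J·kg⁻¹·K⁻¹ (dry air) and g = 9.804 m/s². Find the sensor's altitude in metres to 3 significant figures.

z ≈ 6930 m

Scale height: H = RT/g = 287 × 279.7 / 9.804 = 8187.9 m.
Invert the barometric formula: z = H ln(P₀/P).
P₀/P = 1010/433 = 2.3326; ln(2.3326) = 0.84698.
z = 8187.9 × 0.84698 = 6935.0 m.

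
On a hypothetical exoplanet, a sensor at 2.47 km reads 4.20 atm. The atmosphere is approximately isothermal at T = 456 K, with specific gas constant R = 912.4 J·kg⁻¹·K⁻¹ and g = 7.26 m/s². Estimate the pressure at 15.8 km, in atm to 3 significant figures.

Scale height: H = RT/g = 912.4 × 456 / 7.26 = 57308 m.
Between two levels, P₂ = P₁ exp(−Δz/H) with Δz = z₂ − z₁.
Δz = 15800 − 2470.0 = 13330 m; Δz/H = 13330/57308 = 0.23260.
P₂ = 4.20 × exp(−0.23260) = 4.20 × 0.79247 = 3.3284 atm.

P ≈ 3.33 atm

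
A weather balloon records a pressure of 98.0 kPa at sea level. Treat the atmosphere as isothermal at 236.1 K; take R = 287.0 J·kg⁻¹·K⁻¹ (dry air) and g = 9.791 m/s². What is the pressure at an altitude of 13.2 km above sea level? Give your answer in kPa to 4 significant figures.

Scale height: H = RT/g = 287.0 × 236.1 / 9.791 = 6920.7 m.
Barometric formula: P = P₀ exp(−z/H).
z/H = 13200/6920.7 = 1.9073; exp(−1.9073) = 0.14848.
P = 98.0 × 0.14848 = 14.551 kPa.

P ≈ 14.55 kPa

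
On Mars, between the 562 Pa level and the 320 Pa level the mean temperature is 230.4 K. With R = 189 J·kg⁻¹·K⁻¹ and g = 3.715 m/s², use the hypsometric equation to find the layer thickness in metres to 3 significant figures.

Δz ≈ 6600 m

Hypsometric equation: Δz = (R T̄/g) ln(P₁/P₂).
R T̄/g = 189 × 230.4 / 3.715 = 11722 m.
ln(562/320) = ln(1.7563) = 0.56321.
Δz = 11722 × 0.56321 = 6601.9 m.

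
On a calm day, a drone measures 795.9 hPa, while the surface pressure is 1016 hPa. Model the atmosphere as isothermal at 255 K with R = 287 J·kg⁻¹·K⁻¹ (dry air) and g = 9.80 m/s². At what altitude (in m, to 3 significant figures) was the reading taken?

Scale height: H = RT/g = 287 × 255 / 9.80 = 7467.9 m.
Invert the barometric formula: z = H ln(P₀/P).
P₀/P = 1016/795.9 = 1.2765; ln(1.2765) = 0.24412.
z = 7467.9 × 0.24412 = 1823.1 m.

z ≈ 1820 m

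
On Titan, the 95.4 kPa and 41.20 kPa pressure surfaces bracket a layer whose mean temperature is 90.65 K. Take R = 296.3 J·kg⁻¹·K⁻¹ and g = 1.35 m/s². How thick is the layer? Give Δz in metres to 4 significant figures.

Δz ≈ 16710 m

Hypsometric equation: Δz = (R T̄/g) ln(P₁/P₂).
R T̄/g = 296.3 × 90.65 / 1.35 = 19896 m.
ln(95.4/41.20) = ln(2.3155) = 0.83963.
Δz = 19896 × 0.83963 = 16705 m.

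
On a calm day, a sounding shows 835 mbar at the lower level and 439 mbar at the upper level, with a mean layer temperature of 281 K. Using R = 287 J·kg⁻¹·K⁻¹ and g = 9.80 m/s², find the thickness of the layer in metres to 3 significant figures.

Δz ≈ 5290 m

Hypsometric equation: Δz = (R T̄/g) ln(P₁/P₂).
R T̄/g = 287 × 281 / 9.80 = 8229.3 m.
ln(835/439) = ln(1.9021) = 0.64296.
Δz = 8229.3 × 0.64296 = 5291.1 m.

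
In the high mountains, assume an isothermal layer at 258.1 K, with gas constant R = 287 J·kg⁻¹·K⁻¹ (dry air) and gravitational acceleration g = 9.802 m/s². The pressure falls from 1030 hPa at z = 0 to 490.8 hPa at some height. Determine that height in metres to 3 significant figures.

Scale height: H = RT/g = 287 × 258.1 / 9.802 = 7557.1 m.
Invert the barometric formula: z = H ln(P₀/P).
P₀/P = 1030/490.8 = 2.0986; ln(2.0986) = 0.74127.
z = 7557.1 × 0.74127 = 5601.9 m.

z ≈ 5600 m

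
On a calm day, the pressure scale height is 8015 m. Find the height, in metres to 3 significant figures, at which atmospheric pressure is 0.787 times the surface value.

Set P/P₀ = exp(−z/H) = 0.787, so z = −H ln(0.787).
−ln(0.787) = 0.23953; z = 8015.0 × 0.23953 = 1919.8 m.

z ≈ 1920 m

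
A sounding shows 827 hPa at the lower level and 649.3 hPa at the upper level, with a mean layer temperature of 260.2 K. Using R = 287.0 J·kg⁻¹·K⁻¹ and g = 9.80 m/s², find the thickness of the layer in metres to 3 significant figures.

Hypsometric equation: Δz = (R T̄/g) ln(P₁/P₂).
R T̄/g = 287.0 × 260.2 / 9.80 = 7620.1 m.
ln(827/649.3) = ln(1.2737) = 0.24193.
Δz = 7620.1 × 0.24193 = 1843.5 m.

Δz ≈ 1840 m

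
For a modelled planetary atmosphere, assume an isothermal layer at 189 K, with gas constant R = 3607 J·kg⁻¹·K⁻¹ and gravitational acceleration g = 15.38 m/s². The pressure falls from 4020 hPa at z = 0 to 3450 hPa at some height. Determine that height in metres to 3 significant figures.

z ≈ 6780 m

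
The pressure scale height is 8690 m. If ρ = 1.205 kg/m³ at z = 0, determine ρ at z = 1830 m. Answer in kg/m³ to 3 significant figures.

ρ ≈ 0.976 kg/m³

In an isothermal atmosphere, density decays like pressure: ρ = ρ₀ exp(−z/H).
z/H = 1830.0/8690.0 = 0.21059; exp(−0.21059) = 0.81011.
ρ = 1.205 × 0.81011 = 0.97618 kg/m³.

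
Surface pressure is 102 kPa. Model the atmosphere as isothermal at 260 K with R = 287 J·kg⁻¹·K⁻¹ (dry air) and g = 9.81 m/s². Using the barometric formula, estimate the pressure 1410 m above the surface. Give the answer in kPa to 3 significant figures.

P ≈ 84.7 kPa

Scale height: H = RT/g = 287 × 260 / 9.81 = 7606.5 m.
Barometric formula: P = P₀ exp(−z/H).
z/H = 1410.0/7606.5 = 0.18537; exp(−0.18537) = 0.83080.
P = 102 × 0.83080 = 84.742 kPa.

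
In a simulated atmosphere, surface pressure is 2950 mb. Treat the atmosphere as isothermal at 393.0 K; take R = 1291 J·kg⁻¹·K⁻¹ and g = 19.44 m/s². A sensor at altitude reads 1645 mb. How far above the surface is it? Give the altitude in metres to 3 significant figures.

z ≈ 15200 m

Scale height: H = RT/g = 1291 × 393.0 / 19.44 = 26099 m.
Invert the barometric formula: z = H ln(P₀/P).
P₀/P = 2950/1645 = 1.7933; ln(1.7933) = 0.58406.
z = 26099 × 0.58406 = 15243 m.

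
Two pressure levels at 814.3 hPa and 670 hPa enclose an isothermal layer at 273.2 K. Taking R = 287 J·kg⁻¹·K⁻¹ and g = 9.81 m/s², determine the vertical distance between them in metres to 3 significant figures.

Δz ≈ 1560 m

Hypsometric equation: Δz = (R T̄/g) ln(P₁/P₂).
R T̄/g = 287 × 273.2 / 9.81 = 7992.7 m.
ln(814.3/670) = ln(1.2154) = 0.19507.
Δz = 7992.7 × 0.19507 = 1559.1 m.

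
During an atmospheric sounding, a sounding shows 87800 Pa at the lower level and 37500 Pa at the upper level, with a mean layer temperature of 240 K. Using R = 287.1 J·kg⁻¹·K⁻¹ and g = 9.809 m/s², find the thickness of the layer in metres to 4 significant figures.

Δz ≈ 5976 m

Hypsometric equation: Δz = (R T̄/g) ln(P₁/P₂).
R T̄/g = 287.1 × 240 / 9.809 = 7024.6 m.
ln(87800/37500) = ln(2.3413) = 0.85071.
Δz = 7024.6 × 0.85071 = 5975.9 m.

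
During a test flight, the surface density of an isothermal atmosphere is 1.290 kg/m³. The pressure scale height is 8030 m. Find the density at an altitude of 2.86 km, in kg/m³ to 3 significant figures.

ρ ≈ 0.903 kg/m³

In an isothermal atmosphere, density decays like pressure: ρ = ρ₀ exp(−z/H).
z/H = 2860.0/8030.0 = 0.35616; exp(−0.35616) = 0.70036.
ρ = 1.290 × 0.70036 = 0.90346 kg/m³.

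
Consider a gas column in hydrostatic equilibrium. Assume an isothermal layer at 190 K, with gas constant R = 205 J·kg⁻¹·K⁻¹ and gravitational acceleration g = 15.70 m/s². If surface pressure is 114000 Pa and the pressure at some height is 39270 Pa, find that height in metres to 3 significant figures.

Scale height: H = RT/g = 205 × 190 / 15.70 = 2480.9 m.
Invert the barometric formula: z = H ln(P₀/P).
P₀/P = 114000/39270 = 2.9030; ln(2.9030) = 1.0657.
z = 2480.9 × 1.0657 = 2643.9 m.

z ≈ 2640 m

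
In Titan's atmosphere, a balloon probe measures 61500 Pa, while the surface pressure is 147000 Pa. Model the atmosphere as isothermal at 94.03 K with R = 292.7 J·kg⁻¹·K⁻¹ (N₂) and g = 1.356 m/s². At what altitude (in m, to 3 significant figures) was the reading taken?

Scale height: H = RT/g = 292.7 × 94.03 / 1.356 = 20297 m.
Invert the barometric formula: z = H ln(P₀/P).
P₀/P = 147000/61500 = 2.3902; ln(2.3902) = 0.87138.
z = 20297 × 0.87138 = 17686 m.

z ≈ 17700 m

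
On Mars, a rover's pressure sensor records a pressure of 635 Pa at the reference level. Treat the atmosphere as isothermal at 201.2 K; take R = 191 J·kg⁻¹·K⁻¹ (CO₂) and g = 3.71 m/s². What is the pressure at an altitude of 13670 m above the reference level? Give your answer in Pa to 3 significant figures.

P ≈ 170 Pa

Scale height: H = RT/g = 191 × 201.2 / 3.71 = 10358 m.
Barometric formula: P = P₀ exp(−z/H).
z/H = 13670/10358 = 1.3198; exp(−1.3198) = 0.26719.
P = 635 × 0.26719 = 169.67 Pa.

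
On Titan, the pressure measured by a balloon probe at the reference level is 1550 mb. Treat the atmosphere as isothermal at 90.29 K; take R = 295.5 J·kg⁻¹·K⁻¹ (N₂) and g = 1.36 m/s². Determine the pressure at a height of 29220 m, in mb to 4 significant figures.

Scale height: H = RT/g = 295.5 × 90.29 / 1.36 = 19618 m.
Barometric formula: P = P₀ exp(−z/H).
z/H = 29220/19618 = 1.4894; exp(−1.4894) = 0.22551.
P = 1550 × 0.22551 = 349.54 mb.

P ≈ 349.5 mb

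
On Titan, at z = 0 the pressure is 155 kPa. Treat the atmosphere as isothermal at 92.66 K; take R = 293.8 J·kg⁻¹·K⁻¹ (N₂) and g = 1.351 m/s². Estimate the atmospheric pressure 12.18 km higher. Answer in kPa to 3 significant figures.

Scale height: H = RT/g = 293.8 × 92.66 / 1.351 = 20151 m.
Barometric formula: P = P₀ exp(−z/H).
z/H = 12180/20151 = 0.60444; exp(−0.60444) = 0.54638.
P = 155 × 0.54638 = 84.689 kPa.

P ≈ 84.7 kPa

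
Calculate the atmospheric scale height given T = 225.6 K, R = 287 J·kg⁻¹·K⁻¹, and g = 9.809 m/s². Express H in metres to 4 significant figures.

The scale height of an isothermal atmosphere is H = RT/g.
H = 287 × 225.6 / 9.809 = 64747/9.809 = 6600.8 m.

H ≈ 6601 m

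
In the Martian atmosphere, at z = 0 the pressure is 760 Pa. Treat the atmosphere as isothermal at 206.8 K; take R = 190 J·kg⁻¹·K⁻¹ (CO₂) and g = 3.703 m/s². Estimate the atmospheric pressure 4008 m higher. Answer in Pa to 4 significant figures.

P ≈ 520.9 Pa

Scale height: H = RT/g = 190 × 206.8 / 3.703 = 10611 m.
Barometric formula: P = P₀ exp(−z/H).
z/H = 4008.0/10611 = 0.37772; exp(−0.37772) = 0.68542.
P = 760 × 0.68542 = 520.92 Pa.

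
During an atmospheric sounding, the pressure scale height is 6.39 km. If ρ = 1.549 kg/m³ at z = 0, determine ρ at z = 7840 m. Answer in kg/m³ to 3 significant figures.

In an isothermal atmosphere, density decays like pressure: ρ = ρ₀ exp(−z/H).
z/H = 7840.0/6390.0 = 1.2269; exp(−1.2269) = 0.29320.
ρ = 1.549 × 0.29320 = 0.45417 kg/m³.

ρ ≈ 0.454 kg/m³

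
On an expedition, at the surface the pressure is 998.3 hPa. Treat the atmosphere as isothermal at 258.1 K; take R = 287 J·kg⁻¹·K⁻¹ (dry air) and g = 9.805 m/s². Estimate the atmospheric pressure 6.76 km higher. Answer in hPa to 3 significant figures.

Scale height: H = RT/g = 287 × 258.1 / 9.805 = 7554.8 m.
Barometric formula: P = P₀ exp(−z/H).
z/H = 6760.0/7554.8 = 0.89480; exp(−0.89480) = 0.40869.
P = 998.3 × 0.40869 = 408.00 hPa.

P ≈ 408 hPa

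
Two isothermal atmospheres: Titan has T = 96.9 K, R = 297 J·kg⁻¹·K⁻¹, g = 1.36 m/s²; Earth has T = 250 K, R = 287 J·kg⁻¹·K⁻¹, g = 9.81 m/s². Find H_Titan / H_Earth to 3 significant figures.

H_Titan/H_Earth ≈ 2.89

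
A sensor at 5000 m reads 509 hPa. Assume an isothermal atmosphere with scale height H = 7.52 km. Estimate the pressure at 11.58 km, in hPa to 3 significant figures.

P ≈ 212 hPa

Between two levels, P₂ = P₁ exp(−Δz/H) with Δz = z₂ − z₁.
Δz = 11580 − 5000.0 = 6580.0 m; Δz/H = 6580.0/7520.0 = 0.87500.
P₂ = 509 × exp(−0.87500) = 509 × 0.41686 = 212.18 hPa.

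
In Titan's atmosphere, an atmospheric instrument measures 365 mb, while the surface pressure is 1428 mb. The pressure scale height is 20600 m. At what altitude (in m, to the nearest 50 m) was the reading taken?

z ≈ 28100 m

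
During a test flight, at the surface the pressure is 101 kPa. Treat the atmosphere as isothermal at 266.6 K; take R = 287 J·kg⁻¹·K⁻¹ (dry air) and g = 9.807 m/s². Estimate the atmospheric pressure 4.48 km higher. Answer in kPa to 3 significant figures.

P ≈ 56.9 kPa

Scale height: H = RT/g = 287 × 266.6 / 9.807 = 7802.0 m.
Barometric formula: P = P₀ exp(−z/H).
z/H = 4480.0/7802.0 = 0.57421; exp(−0.57421) = 0.56315.
P = 101 × 0.56315 = 56.878 kPa.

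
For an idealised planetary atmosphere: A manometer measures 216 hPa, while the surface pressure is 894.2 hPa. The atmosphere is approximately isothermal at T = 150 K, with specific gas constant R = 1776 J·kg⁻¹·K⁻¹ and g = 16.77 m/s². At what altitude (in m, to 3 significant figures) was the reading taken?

z ≈ 22600 m

Scale height: H = RT/g = 1776 × 150 / 16.77 = 15886 m.
Invert the barometric formula: z = H ln(P₀/P).
P₀/P = 894.2/216 = 4.1398; ln(4.1398) = 1.4206.
z = 15886 × 1.4206 = 22568 m.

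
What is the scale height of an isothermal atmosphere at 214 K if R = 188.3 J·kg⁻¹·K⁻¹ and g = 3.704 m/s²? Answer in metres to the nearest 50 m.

H ≈ 10900 m

The scale height of an isothermal atmosphere is H = RT/g.
H = 188.3 × 214 / 3.704 = 40296/3.704 = 10879 m.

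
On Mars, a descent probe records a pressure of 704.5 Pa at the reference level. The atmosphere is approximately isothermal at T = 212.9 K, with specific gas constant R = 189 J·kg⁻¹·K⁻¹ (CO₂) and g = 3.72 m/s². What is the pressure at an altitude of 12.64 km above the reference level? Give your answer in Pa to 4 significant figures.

P ≈ 219.0 Pa

Scale height: H = RT/g = 189 × 212.9 / 3.72 = 10817 m.
Barometric formula: P = P₀ exp(−z/H).
z/H = 12640/10817 = 1.1685; exp(−1.1685) = 0.31083.
P = 704.5 × 0.31083 = 218.98 Pa.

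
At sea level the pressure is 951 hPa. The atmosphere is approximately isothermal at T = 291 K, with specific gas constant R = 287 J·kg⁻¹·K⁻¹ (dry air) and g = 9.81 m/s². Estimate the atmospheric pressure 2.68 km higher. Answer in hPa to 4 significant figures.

Scale height: H = RT/g = 287 × 291 / 9.81 = 8513.5 m.
Barometric formula: P = P₀ exp(−z/H).
z/H = 2680.0/8513.5 = 0.31479; exp(−0.31479) = 0.72994.
P = 951 × 0.72994 = 694.17 hPa.

P ≈ 694.2 hPa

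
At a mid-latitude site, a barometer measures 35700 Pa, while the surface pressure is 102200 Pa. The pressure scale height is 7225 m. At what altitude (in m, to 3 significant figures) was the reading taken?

z ≈ 7600 m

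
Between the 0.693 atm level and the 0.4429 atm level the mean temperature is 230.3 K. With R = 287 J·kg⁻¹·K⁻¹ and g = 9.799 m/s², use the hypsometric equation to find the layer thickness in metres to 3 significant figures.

Δz ≈ 3020 m

Hypsometric equation: Δz = (R T̄/g) ln(P₁/P₂).
R T̄/g = 287 × 230.3 / 9.799 = 6745.2 m.
ln(0.693/0.4429) = ln(1.5647) = 0.44769.
Δz = 6745.2 × 0.44769 = 3019.8 m.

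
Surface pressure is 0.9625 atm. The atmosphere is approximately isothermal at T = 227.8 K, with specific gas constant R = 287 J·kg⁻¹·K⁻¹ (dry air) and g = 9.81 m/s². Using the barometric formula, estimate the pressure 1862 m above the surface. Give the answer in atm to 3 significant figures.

P ≈ 0.728 atm

Scale height: H = RT/g = 287 × 227.8 / 9.81 = 6664.5 m.
Barometric formula: P = P₀ exp(−z/H).
z/H = 1862.0/6664.5 = 0.27939; exp(−0.27939) = 0.75624.
P = 0.9625 × 0.75624 = 0.72788 atm.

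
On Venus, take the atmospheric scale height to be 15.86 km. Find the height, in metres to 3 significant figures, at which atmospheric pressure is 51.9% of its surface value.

Set P/P₀ = exp(−z/H) = 0.519, so z = −H ln(0.519).
−ln(0.519) = 0.65585; z = 15860 × 0.65585 = 10402 m.

z ≈ 10400 m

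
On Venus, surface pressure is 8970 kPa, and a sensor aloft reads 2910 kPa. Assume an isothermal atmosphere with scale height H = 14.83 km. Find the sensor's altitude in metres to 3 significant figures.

z ≈ 16700 m

Invert the barometric formula: z = H ln(P₀/P).
P₀/P = 8970/2910 = 3.0825; ln(3.0825) = 1.1257.
z = 14830 × 1.1257 = 16694 m.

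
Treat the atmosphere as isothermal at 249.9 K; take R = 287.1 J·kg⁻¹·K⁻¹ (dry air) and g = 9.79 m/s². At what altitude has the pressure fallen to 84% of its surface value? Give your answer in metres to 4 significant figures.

Scale height: H = RT/g = 287.1 × 249.9 / 9.79 = 7328.5 m.
Set P/P₀ = exp(−z/H) = 0.84, so z = −H ln(0.84).
−ln(0.84) = 0.17435; z = 7328.5 × 0.17435 = 1277.7 m.

z ≈ 1278 m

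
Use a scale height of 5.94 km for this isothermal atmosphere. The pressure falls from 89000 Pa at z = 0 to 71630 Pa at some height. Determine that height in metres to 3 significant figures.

Invert the barometric formula: z = H ln(P₀/P).
P₀/P = 89000/71630 = 1.2425; ln(1.2425) = 0.21713.
z = 5940.0 × 0.21713 = 1289.8 m.

z ≈ 1290 m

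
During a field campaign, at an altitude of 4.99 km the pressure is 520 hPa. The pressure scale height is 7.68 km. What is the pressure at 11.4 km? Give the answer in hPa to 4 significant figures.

P ≈ 225.7 hPa

Between two levels, P₂ = P₁ exp(−Δz/H) with Δz = z₂ − z₁.
Δz = 11400 − 4990.0 = 6410.0 m; Δz/H = 6410.0/7680.0 = 0.83464.
P₂ = 520 × exp(−0.83464) = 520 × 0.43403 = 225.70 hPa.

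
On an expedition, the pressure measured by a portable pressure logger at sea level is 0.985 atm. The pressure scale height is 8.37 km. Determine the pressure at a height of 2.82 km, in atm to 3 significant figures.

Barometric formula: P = P₀ exp(−z/H).
z/H = 2820.0/8370.0 = 0.33692; exp(−0.33692) = 0.71397.
P = 0.985 × 0.71397 = 0.70326 atm.

P ≈ 0.703 atm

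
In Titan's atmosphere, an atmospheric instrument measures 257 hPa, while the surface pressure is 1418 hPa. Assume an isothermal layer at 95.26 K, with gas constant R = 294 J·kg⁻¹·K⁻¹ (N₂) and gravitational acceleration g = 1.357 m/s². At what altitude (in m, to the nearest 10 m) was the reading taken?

z ≈ 35250 m

Scale height: H = RT/g = 294 × 95.26 / 1.357 = 20638 m.
Invert the barometric formula: z = H ln(P₀/P).
P₀/P = 1418/257 = 5.5175; ln(5.5175) = 1.7079.
z = 20638 × 1.7079 = 35248 m.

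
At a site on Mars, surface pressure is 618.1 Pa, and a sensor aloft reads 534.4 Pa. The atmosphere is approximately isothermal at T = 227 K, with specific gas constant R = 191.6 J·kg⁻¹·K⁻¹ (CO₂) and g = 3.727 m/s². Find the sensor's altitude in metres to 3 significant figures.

Scale height: H = RT/g = 191.6 × 227 / 3.727 = 11670 m.
Invert the barometric formula: z = H ln(P₀/P).
P₀/P = 618.1/534.4 = 1.1566; ln(1.1566) = 0.14548.
z = 11670 × 0.14548 = 1697.8 m.

z ≈ 1700 m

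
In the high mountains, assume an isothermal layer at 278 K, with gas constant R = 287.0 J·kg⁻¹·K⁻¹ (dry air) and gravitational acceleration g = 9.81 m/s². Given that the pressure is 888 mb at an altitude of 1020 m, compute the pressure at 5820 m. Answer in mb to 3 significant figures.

Scale height: H = RT/g = 287.0 × 278 / 9.81 = 8133.1 m.
Between two levels, P₂ = P₁ exp(−Δz/H) with Δz = z₂ − z₁.
Δz = 5820.0 − 1020.0 = 4800.0 m; Δz/H = 4800.0/8133.1 = 0.59018.
P₂ = 888 × exp(−0.59018) = 888 × 0.55423 = 492.16 mb.

P ≈ 492 mb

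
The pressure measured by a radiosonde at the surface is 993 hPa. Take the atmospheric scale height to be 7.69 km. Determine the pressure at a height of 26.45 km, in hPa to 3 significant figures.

Barometric formula: P = P₀ exp(−z/H).
z/H = 26450/7690.0 = 3.4395; exp(−3.4395) = 0.032081.
P = 993 × 0.032081 = 31.856 hPa.

P ≈ 31.9 hPa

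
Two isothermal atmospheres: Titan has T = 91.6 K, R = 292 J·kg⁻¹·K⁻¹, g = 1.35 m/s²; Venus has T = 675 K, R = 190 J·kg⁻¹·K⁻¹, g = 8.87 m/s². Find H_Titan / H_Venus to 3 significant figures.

H_Titan/H_Venus ≈ 1.37

H = RT/g for each body.
H_Titan = 292 × 91.6 / 1.35 = 19813 m.
H_Venus = 190 × 675 / 8.87 = 14459 m.
H_Titan/H_Venus = 19813/14459 = 1.3703.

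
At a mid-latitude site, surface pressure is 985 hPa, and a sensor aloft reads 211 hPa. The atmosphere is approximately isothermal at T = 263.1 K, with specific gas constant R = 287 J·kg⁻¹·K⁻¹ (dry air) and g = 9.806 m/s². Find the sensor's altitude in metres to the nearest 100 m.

z ≈ 11900 m

Scale height: H = RT/g = 287 × 263.1 / 9.806 = 7700.4 m.
Invert the barometric formula: z = H ln(P₀/P).
P₀/P = 985/211 = 4.6682; ln(4.6682) = 1.5408.
z = 7700.4 × 1.5408 = 11865 m.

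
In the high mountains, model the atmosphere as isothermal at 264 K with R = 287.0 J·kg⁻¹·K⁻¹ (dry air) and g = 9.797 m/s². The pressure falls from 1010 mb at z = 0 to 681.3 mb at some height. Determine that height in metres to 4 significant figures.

z ≈ 3045 m

Scale height: H = RT/g = 287.0 × 264 / 9.797 = 7733.8 m.
Invert the barometric formula: z = H ln(P₀/P).
P₀/P = 1010/681.3 = 1.4825; ln(1.4825) = 0.39373.
z = 7733.8 × 0.39373 = 3045.0 m.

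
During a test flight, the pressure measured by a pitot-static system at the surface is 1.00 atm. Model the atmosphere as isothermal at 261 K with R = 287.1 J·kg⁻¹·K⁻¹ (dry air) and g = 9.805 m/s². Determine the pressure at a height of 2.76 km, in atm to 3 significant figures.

P ≈ 0.697 atm

Scale height: H = RT/g = 287.1 × 261 / 9.805 = 7642.3 m.
Barometric formula: P = P₀ exp(−z/H).
z/H = 2760.0/7642.3 = 0.36115; exp(−0.36115) = 0.69687.
P = 1.00 × 0.69687 = 0.69687 atm.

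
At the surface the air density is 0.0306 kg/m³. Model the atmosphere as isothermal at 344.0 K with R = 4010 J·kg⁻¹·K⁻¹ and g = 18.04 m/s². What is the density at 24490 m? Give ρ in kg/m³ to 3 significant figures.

Scale height: H = RT/g = 4010 × 344.0 / 18.04 = 76466 m.
In an isothermal atmosphere, density decays like pressure: ρ = ρ₀ exp(−z/H).
z/H = 24490/76466 = 0.32027; exp(−0.32027) = 0.72595.
ρ = 0.0306 × 0.72595 = 0.022214 kg/m³.

ρ ≈ 0.0222 kg/m³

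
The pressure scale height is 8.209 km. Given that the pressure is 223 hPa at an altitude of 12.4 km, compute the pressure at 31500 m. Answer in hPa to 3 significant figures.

Between two levels, P₂ = P₁ exp(−Δz/H) with Δz = z₂ − z₁.
Δz = 31500 − 12400 = 19100 m; Δz/H = 19100/8209.0 = 2.3267.
P₂ = 223 × exp(−2.3267) = 223 × 0.097617 = 21.769 hPa.

P ≈ 21.8 hPa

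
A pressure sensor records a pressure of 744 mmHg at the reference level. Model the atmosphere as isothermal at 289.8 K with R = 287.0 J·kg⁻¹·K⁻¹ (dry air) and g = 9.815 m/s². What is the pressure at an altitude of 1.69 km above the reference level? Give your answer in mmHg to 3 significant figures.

Scale height: H = RT/g = 287.0 × 289.8 / 9.815 = 8474.0 m.
Barometric formula: P = P₀ exp(−z/H).
z/H = 1690.0/8474.0 = 0.19943; exp(−0.19943) = 0.81920.
P = 744 × 0.81920 = 609.48 mmHg.

P ≈ 609 mmHg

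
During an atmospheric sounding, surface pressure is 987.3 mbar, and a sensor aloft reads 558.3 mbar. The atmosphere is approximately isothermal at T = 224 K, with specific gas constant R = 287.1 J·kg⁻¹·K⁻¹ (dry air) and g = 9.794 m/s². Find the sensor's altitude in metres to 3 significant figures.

z ≈ 3740 m

Scale height: H = RT/g = 287.1 × 224 / 9.794 = 6566.3 m.
Invert the barometric formula: z = H ln(P₀/P).
P₀/P = 987.3/558.3 = 1.7684; ln(1.7684) = 0.57008.
z = 6566.3 × 0.57008 = 3743.3 m.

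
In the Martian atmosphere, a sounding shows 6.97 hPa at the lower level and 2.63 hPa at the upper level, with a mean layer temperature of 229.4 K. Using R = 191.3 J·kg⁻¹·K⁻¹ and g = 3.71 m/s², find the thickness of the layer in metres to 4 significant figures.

Δz ≈ 11530 m

Hypsometric equation: Δz = (R T̄/g) ln(P₁/P₂).
R T̄/g = 191.3 × 229.4 / 3.71 = 11829 m.
ln(6.97/2.63) = ln(2.6502) = 0.97464.
Δz = 11829 × 0.97464 = 11529 m.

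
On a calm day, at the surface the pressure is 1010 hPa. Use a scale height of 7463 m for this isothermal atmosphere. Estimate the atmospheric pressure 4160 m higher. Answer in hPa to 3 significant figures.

P ≈ 578 hPa

Barometric formula: P = P₀ exp(−z/H).
z/H = 4160.0/7463.0 = 0.55742; exp(−0.55742) = 0.57268.
P = 1010 × 0.57268 = 578.41 hPa.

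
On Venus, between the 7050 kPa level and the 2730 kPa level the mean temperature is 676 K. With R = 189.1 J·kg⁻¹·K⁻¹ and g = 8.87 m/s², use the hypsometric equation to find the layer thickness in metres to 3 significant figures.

Δz ≈ 13700 m

Hypsometric equation: Δz = (R T̄/g) ln(P₁/P₂).
R T̄/g = 189.1 × 676 / 8.87 = 14412 m.
ln(7050/2730) = ln(2.5824) = 0.94872.
Δz = 14412 × 0.94872 = 13673 m.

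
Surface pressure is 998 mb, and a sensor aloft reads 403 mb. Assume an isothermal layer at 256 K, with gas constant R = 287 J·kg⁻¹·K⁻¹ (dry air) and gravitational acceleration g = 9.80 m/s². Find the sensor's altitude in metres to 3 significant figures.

Scale height: H = RT/g = 287 × 256 / 9.80 = 7497.1 m.
Invert the barometric formula: z = H ln(P₀/P).
P₀/P = 998/403 = 2.4764; ln(2.4764) = 0.90681.
z = 7497.1 × 0.90681 = 6798.4 m.

z ≈ 6800 m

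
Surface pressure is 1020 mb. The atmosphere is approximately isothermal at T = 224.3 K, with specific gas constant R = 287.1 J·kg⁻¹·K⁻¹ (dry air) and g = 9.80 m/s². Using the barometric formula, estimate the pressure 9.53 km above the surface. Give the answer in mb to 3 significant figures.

Scale height: H = RT/g = 287.1 × 224.3 / 9.80 = 6571.1 m.
Barometric formula: P = P₀ exp(−z/H).
z/H = 9530.0/6571.1 = 1.4503; exp(−1.4503) = 0.23450.
P = 1020 × 0.23450 = 239.19 mb.

P ≈ 239 mb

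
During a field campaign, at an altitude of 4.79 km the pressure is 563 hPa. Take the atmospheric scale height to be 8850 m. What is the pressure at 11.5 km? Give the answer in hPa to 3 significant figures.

P ≈ 264 hPa

Between two levels, P₂ = P₁ exp(−Δz/H) with Δz = z₂ − z₁.
Δz = 11500 − 4790.0 = 6710.0 m; Δz/H = 6710.0/8850.0 = 0.75819.
P₂ = 563 × exp(−0.75819) = 563 × 0.46851 = 263.77 hPa.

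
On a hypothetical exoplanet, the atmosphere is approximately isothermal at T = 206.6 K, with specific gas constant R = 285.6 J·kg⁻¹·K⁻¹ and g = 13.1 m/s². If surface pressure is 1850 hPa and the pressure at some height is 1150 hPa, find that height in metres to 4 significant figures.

Scale height: H = RT/g = 285.6 × 206.6 / 13.1 = 4504.2 m.
Invert the barometric formula: z = H ln(P₀/P).
P₀/P = 1850/1150 = 1.6087; ln(1.6087) = 0.47543.
z = 4504.2 × 0.47543 = 2141.4 m.

z ≈ 2141 m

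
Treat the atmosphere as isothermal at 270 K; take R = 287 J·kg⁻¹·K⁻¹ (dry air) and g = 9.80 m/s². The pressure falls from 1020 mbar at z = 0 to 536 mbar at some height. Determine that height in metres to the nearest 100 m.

Scale height: H = RT/g = 287 × 270 / 9.80 = 7907.1 m.
Invert the barometric formula: z = H ln(P₀/P).
P₀/P = 1020/536 = 1.9030; ln(1.9030) = 0.64343.
z = 7907.1 × 0.64343 = 5087.7 m.

z ≈ 5100 m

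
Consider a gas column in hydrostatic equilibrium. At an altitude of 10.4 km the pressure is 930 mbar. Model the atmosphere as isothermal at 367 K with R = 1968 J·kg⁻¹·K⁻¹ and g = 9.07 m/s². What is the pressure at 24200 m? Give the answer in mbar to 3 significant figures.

P ≈ 782 mbar

Scale height: H = RT/g = 1968 × 367 / 9.07 = 79631 m.
Between two levels, P₂ = P₁ exp(−Δz/H) with Δz = z₂ − z₁.
Δz = 24200 − 10400 = 13800 m; Δz/H = 13800/79631 = 0.17330.
P₂ = 930 × exp(−0.17330) = 930 × 0.84089 = 782.03 mbar.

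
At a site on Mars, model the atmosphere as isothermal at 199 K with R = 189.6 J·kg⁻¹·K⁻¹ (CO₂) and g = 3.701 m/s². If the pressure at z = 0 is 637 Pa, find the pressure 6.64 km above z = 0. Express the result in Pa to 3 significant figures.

Scale height: H = RT/g = 189.6 × 199 / 3.701 = 10195 m.
Barometric formula: P = P₀ exp(−z/H).
z/H = 6640.0/10195 = 0.65130; exp(−0.65130) = 0.52137.
P = 637 × 0.52137 = 332.11 Pa.

P ≈ 332 Pa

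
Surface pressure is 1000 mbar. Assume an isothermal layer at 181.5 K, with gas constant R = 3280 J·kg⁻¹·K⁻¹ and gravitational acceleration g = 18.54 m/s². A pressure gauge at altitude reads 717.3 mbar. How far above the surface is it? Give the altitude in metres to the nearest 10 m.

z ≈ 10670 m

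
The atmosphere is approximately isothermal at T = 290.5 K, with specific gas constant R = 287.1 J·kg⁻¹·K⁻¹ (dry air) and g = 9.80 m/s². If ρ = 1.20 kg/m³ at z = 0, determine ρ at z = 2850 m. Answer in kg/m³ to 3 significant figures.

Scale height: H = RT/g = 287.1 × 290.5 / 9.80 = 8510.5 m.
In an isothermal atmosphere, density decays like pressure: ρ = ρ₀ exp(−z/H).
z/H = 2850.0/8510.5 = 0.33488; exp(−0.33488) = 0.71542.
ρ = 1.20 × 0.71542 = 0.85850 kg/m³.

ρ ≈ 0.859 kg/m³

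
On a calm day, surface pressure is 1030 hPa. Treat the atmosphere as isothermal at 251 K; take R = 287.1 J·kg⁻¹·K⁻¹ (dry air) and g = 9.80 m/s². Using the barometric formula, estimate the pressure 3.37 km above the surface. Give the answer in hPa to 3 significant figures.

P ≈ 651 hPa

Scale height: H = RT/g = 287.1 × 251 / 9.80 = 7353.3 m.
Barometric formula: P = P₀ exp(−z/H).
z/H = 3370.0/7353.3 = 0.45830; exp(−0.45830) = 0.63236.
P = 1030 × 0.63236 = 651.33 hPa.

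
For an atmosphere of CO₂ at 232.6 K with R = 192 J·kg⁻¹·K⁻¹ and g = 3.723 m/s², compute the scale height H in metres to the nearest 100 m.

H ≈ 12000 m

The scale height of an isothermal atmosphere is H = RT/g.
H = 192 × 232.6 / 3.723 = 44659/3.723 = 11995 m.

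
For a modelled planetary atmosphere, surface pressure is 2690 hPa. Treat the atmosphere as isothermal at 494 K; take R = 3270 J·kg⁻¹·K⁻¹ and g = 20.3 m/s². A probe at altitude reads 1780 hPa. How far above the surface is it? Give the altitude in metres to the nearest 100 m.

Scale height: H = RT/g = 3270 × 494 / 20.3 = 79575 m.
Invert the barometric formula: z = H ln(P₀/P).
P₀/P = 2690/1780 = 1.5112; ln(1.5112) = 0.41290.
z = 79575 × 0.41290 = 32857 m.

z ≈ 32900 m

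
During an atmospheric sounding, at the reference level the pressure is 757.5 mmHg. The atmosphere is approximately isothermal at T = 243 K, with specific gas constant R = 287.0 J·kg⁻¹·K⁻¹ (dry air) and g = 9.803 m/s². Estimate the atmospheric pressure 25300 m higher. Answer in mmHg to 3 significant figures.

P ≈ 21.6 mmHg

Scale height: H = RT/g = 287.0 × 243 / 9.803 = 7114.3 m.
Barometric formula: P = P₀ exp(−z/H).
z/H = 25300/7114.3 = 3.5562; exp(−3.5562) = 0.028547.
P = 757.5 × 0.028547 = 21.624 mmHg.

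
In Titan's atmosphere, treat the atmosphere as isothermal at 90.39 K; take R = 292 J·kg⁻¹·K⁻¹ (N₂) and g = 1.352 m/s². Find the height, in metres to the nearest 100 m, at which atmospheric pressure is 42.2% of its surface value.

z ≈ 16800 m

Scale height: H = RT/g = 292 × 90.39 / 1.352 = 19522 m.
Set P/P₀ = exp(−z/H) = 0.422, so z = −H ln(0.422).
−ln(0.422) = 0.86275; z = 19522 × 0.86275 = 16843 m.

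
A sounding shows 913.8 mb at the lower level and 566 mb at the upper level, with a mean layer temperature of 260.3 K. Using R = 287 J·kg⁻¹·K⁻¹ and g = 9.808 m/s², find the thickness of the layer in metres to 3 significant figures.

Hypsometric equation: Δz = (R T̄/g) ln(P₁/P₂).
R T̄/g = 287 × 260.3 / 9.808 = 7616.9 m.
ln(913.8/566) = ln(1.6145) = 0.47903.
Δz = 7616.9 × 0.47903 = 3648.7 m.

Δz ≈ 3650 m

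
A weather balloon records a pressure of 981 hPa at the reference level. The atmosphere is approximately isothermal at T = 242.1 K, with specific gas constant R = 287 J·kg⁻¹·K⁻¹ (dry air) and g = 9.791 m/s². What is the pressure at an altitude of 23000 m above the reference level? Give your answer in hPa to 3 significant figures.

Scale height: H = RT/g = 287 × 242.1 / 9.791 = 7096.6 m.
Barometric formula: P = P₀ exp(−z/H).
z/H = 23000/7096.6 = 3.2410; exp(−3.2410) = 0.039125.
P = 981 × 0.039125 = 38.382 hPa.

P ≈ 38.4 hPa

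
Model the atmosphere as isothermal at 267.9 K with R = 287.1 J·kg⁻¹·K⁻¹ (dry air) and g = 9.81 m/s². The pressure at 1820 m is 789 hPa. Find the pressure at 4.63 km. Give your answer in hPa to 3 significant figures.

Scale height: H = RT/g = 287.1 × 267.9 / 9.81 = 7840.4 m.
Between two levels, P₂ = P₁ exp(−Δz/H) with Δz = z₂ − z₁.
Δz = 4630.0 − 1820.0 = 2810.0 m; Δz/H = 2810.0/7840.4 = 0.35840.
P₂ = 789 × exp(−0.35840) = 789 × 0.69879 = 551.35 hPa.

P ≈ 551 hPa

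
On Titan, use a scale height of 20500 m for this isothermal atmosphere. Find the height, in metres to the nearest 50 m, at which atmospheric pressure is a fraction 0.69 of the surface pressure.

z ≈ 7600 m

Set P/P₀ = exp(−z/H) = 0.69, so z = −H ln(0.69).
−ln(0.69) = 0.37106; z = 20500 × 0.37106 = 7606.7 m.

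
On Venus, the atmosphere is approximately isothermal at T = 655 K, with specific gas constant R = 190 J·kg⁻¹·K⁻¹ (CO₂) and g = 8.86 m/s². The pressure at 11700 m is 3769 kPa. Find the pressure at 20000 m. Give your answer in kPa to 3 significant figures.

P ≈ 2090 kPa

Scale height: H = RT/g = 190 × 655 / 8.86 = 14046 m.
Between two levels, P₂ = P₁ exp(−Δz/H) with Δz = z₂ − z₁.
Δz = 20000 − 11700 = 8300.0 m; Δz/H = 8300.0/14046 = 0.59092.
P₂ = 3769 × exp(−0.59092) = 3769 × 0.55382 = 2087.3 kPa.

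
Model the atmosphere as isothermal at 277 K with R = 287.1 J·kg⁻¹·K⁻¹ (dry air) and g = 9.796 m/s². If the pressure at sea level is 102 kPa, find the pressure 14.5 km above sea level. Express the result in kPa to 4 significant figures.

P ≈ 17.10 kPa

Scale height: H = RT/g = 287.1 × 277 / 9.796 = 8118.3 m.
Barometric formula: P = P₀ exp(−z/H).
z/H = 14500/8118.3 = 1.7861; exp(−1.7861) = 0.16761.
P = 102 × 0.16761 = 17.096 kPa.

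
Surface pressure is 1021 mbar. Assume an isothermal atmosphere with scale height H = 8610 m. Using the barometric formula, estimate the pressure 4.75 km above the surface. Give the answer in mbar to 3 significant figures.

Barometric formula: P = P₀ exp(−z/H).
z/H = 4750.0/8610.0 = 0.55168; exp(−0.55168) = 0.57598.
P = 1021 × 0.57598 = 588.08 mbar.

P ≈ 588 mbar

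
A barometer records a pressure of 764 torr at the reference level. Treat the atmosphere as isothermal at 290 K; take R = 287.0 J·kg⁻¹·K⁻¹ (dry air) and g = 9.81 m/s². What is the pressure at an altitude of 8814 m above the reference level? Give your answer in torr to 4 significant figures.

Scale height: H = RT/g = 287.0 × 290 / 9.81 = 8484.2 m.
Barometric formula: P = P₀ exp(−z/H).
z/H = 8814.0/8484.2 = 1.0389; exp(−1.0389) = 0.35384.
P = 764 × 0.35384 = 270.33 torr.

P ≈ 270.3 torr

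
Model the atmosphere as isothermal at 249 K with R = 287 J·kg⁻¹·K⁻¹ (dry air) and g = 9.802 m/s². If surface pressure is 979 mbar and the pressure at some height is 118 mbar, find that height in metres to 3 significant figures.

z ≈ 15400 m

Scale height: H = RT/g = 287 × 249 / 9.802 = 7290.7 m.
Invert the barometric formula: z = H ln(P₀/P).
P₀/P = 979/118 = 8.2966; ln(8.2966) = 2.1158.
z = 7290.7 × 2.1158 = 15426 m.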